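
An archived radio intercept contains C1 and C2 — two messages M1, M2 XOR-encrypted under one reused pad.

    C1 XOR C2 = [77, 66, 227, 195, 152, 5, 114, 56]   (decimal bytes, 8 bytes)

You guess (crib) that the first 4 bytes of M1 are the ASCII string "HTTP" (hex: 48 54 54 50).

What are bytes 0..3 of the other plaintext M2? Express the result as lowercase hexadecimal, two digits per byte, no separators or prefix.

0516b793

Since C1 ⊕ C2 = M1 ⊕ M2, XORing with the guessed M1 bytes yields the corresponding M2 bytes: M2 = (C1 ⊕ C2) ⊕ M1.
byte 0: 01001101 ⊕ 01001000 = 00000101
byte 1: 01000010 ⊕ 01010100 = 00010110
byte 2: 11100011 ⊕ 01010100 = 10110111
byte 3: 11000011 ⊕ 01010000 = 10010011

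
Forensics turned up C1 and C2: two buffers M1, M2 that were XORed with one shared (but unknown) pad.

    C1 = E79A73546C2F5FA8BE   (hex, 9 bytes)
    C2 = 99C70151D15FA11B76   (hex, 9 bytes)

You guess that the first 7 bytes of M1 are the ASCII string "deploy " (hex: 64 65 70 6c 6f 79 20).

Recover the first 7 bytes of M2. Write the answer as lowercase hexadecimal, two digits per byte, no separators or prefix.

First, C1 ⊕ C2 = (M1 ⊕ K) ⊕ (M2 ⊕ K) = M1 ⊕ M2, so the key drops out. Then M2 = (M1 ⊕ M2) ⊕ M1 over the first 7 bytes.
byte 0: (e7 xor 99) xor 64 = 7e xor 64 = 1a
byte 1: (9a xor c7) xor 65 = 5d xor 65 = 38
byte 2: (73 xor 01) xor 70 = 72 xor 70 = 02
byte 3: (54 xor 51) xor 6c = 05 xor 6c = 69
byte 4: (6c xor d1) xor 6f = bd xor 6f = d2
byte 5: (2f xor 5f) xor 79 = 70 xor 79 = 09
byte 6: (5f xor a1) xor 20 = fe xor 20 = de

1a380269d209de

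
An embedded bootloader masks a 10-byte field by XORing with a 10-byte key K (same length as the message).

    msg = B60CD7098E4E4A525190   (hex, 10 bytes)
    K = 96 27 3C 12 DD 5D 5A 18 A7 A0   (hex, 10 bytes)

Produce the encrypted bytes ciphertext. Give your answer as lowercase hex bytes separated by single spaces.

20 2b eb 1b 53 13 10 4a f6 30

byte 0: b6 ^ 96 = 20
byte 1: 0c ^ 27 = 2b
byte 2: d7 ^ 3c = eb
byte 3: 09 ^ 12 = 1b
byte 4: 8e ^ dd = 53
byte 5: 4e ^ 5d = 13
byte 6: 4a ^ 5a = 10
byte 7: 52 ^ 18 = 4a
byte 8: 51 ^ a7 = f6
byte 9: 90 ^ a0 = 30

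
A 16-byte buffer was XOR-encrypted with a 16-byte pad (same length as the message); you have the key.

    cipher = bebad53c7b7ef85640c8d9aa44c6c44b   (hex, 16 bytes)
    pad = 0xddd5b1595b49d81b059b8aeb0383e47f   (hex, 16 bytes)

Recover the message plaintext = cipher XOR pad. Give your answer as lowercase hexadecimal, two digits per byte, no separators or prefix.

636f64652037204d4553534147452034

be ⊕ dd = 63
ba ⊕ d5 = 6f
d5 ⊕ b1 = 64
3c ⊕ 59 = 65
7b ⊕ 5b = 20
7e ⊕ 49 = 37
f8 ⊕ d8 = 20
56 ⊕ 1b = 4d
40 ⊕ 05 = 45
c8 ⊕ 9b = 53
d9 ⊕ 8a = 53
aa ⊕ eb = 41
44 ⊕ 03 = 47
c6 ⊕ 83 = 45
c4 ⊕ e4 = 20
4b ⊕ 7f = 34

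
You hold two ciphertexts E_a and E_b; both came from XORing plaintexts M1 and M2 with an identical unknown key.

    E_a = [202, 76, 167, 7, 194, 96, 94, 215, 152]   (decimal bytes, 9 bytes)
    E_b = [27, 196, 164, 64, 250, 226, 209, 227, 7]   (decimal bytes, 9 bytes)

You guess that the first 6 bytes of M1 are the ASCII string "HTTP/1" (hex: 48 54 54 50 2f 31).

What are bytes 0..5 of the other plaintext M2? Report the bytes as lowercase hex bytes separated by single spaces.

First, E_a ⊕ E_b = (M1 ⊕ K) ⊕ (M2 ⊕ K) = M1 ⊕ M2, so the key drops out. Then M2 = (M1 ⊕ M2) ⊕ M1 over the first 6 bytes.
byte 0: (ca ^ 1b) ^ 48 = d1 ^ 48 = 99
byte 1: (4c ^ c4) ^ 54 = 88 ^ 54 = dc
byte 2: (a7 ^ a4) ^ 54 = 03 ^ 54 = 57
byte 3: (07 ^ 40) ^ 50 = 47 ^ 50 = 17
byte 4: (c2 ^ fa) ^ 2f = 38 ^ 2f = 17
byte 5: (60 ^ e2) ^ 31 = 82 ^ 31 = b3

99 dc 57 17 17 b3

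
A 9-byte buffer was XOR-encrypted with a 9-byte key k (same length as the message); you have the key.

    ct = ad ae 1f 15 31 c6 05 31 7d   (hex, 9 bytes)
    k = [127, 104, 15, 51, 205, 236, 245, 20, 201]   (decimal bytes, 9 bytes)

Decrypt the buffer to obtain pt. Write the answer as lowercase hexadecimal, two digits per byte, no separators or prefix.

XOR is its own inverse, so applying the key byte-wise gives the result directly.
173 xor 127 = 210
174 xor 104 = 198
 31 xor  15 =  16
 21 xor  51 =  38
 49 xor 205 = 252
198 xor 236 =  42
  5 xor 245 = 240
 49 xor  20 =  37
125 xor 201 = 180

d2c61026fc2af025b4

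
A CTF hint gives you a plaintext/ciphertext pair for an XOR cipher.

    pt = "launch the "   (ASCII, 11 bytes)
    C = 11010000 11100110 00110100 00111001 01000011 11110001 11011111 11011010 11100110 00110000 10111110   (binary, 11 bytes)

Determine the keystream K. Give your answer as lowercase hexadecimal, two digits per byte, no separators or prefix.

Since C = pt ⊕ K, XORing both sides with pt gives K = pt ⊕ C.
byte 0: 6c XOR d0 = bc
byte 1: 61 XOR e6 = 87
byte 2: 75 XOR 34 = 41
byte 3: 6e XOR 39 = 57
byte 4: 63 XOR 43 = 20
byte 5: 68 XOR f1 = 99
byte 6: 20 XOR df = ff
byte 7: 74 XOR da = ae
byte 8: 68 XOR e6 = 8e
byte 9: 65 XOR 30 = 55
byte 10: 20 XOR be = 9e

bc8741572099ffae8e559e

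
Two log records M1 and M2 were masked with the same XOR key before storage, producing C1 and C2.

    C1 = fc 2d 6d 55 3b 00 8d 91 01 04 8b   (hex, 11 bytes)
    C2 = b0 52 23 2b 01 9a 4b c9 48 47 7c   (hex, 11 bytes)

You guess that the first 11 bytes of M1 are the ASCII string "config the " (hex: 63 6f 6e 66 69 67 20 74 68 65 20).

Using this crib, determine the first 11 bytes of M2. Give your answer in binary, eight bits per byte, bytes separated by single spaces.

00101111 00010000 00100000 00011000 01010011 11111101 11100110 00101100 00100001 00100110 11010111

First, C1 ⊕ C2 = (M1 ⊕ K) ⊕ (M2 ⊕ K) = M1 ⊕ M2, so the key drops out. Then M2 = (M1 ⊕ M2) ⊕ M1 over the first 11 bytes.
byte 0: (fc ^ b0) ^ 63 = 4c ^ 63 = 2f
byte 1: (2d ^ 52) ^ 6f = 7f ^ 6f = 10
byte 2: (6d ^ 23) ^ 6e = 4e ^ 6e = 20
byte 3: (55 ^ 2b) ^ 66 = 7e ^ 66 = 18
byte 4: (3b ^ 01) ^ 69 = 3a ^ 69 = 53
byte 5: (00 ^ 9a) ^ 67 = 9a ^ 67 = fd
byte 6: (8d ^ 4b) ^ 20 = c6 ^ 20 = e6
byte 7: (91 ^ c9) ^ 74 = 58 ^ 74 = 2c
byte 8: (01 ^ 48) ^ 68 = 49 ^ 68 = 21
byte 9: (04 ^ 47) ^ 65 = 43 ^ 65 = 26
byte 10: (8b ^ 7c) ^ 20 = f7 ^ 20 = d7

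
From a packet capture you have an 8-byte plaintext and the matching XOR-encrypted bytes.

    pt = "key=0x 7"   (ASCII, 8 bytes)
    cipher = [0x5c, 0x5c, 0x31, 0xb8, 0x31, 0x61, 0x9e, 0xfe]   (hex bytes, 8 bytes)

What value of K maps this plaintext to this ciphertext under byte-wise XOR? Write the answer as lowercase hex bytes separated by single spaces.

Since cipher = pt ⊕ K, XORing both sides with pt gives K = pt ⊕ cipher.
107 ⊕  92 =  55
101 ⊕  92 =  57
121 ⊕  49 =  72
 61 ⊕ 184 = 133
 48 ⊕  49 =   1
120 ⊕  97 =  25
 32 ⊕ 158 = 190
 55 ⊕ 254 = 201

37 39 48 85 01 19 be c9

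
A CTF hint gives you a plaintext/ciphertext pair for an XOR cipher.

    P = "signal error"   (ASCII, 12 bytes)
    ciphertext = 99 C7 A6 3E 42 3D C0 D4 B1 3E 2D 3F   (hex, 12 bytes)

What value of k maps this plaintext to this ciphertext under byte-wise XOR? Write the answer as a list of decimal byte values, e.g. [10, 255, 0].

Since ciphertext = P ⊕ k, XORing both sides with P gives k = P ⊕ ciphertext.
byte 0: 01110011 XOR 10011001 = 11101010
byte 1: 01101001 XOR 11000111 = 10101110
byte 2: 01100111 XOR 10100110 = 11000001
byte 3: 01101110 XOR 00111110 = 01010000
byte 4: 01100001 XOR 01000010 = 00100011
byte 5: 01101100 XOR 00111101 = 01010001
byte 6: 00100000 XOR 11000000 = 11100000
byte 7: 01100101 XOR 11010100 = 10110001
byte 8: 01110010 XOR 10110001 = 11000011
byte 9: 01110010 XOR 00111110 = 01001100
byte 10: 01101111 XOR 00101101 = 01000010
byte 11: 01110010 XOR 00111111 = 01001101

[234, 174, 193, 80, 35, 81, 224, 177, 195, 76, 66, 77]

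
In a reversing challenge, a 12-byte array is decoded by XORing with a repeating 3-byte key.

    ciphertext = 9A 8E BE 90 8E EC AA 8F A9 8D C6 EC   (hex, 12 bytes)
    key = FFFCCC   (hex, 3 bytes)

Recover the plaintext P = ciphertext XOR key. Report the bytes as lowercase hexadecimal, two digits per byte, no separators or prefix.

6572726f7220557365723a20

The 3-byte key repeats, so the effective keystream is ff fc cc ff fc cc ff fc cc ff fc cc.
byte 0: 154 XOR 255 = 101
byte 1: 142 XOR 252 = 114
byte 2: 190 XOR 204 = 114
byte 3: 144 XOR 255 = 111
byte 4: 142 XOR 252 = 114
byte 5: 236 XOR 204 =  32
byte 6: 170 XOR 255 =  85
byte 7: 143 XOR 252 = 115
byte 8: 169 XOR 204 = 101
byte 9: 141 XOR 255 = 114
byte 10: 198 XOR 252 =  58
byte 11: 236 XOR 204 =  32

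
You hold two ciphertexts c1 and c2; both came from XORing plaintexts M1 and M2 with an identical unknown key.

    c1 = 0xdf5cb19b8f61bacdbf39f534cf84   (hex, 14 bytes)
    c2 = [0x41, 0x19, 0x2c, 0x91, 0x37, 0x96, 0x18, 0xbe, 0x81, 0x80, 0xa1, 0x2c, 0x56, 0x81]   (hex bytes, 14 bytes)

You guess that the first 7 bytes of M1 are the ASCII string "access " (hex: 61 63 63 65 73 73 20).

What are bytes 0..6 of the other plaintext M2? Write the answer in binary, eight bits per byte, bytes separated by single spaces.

First, c1 ⊕ c2 = (M1 ⊕ K) ⊕ (M2 ⊕ K) = M1 ⊕ M2, so the key drops out. Then M2 = (M1 ⊕ M2) ⊕ M1 over the first 7 bytes.
byte 0: (df xor 41) xor 61 = 9e xor 61 = ff
byte 1: (5c xor 19) xor 63 = 45 xor 63 = 26
byte 2: (b1 xor 2c) xor 63 = 9d xor 63 = fe
byte 3: (9b xor 91) xor 65 = 0a xor 65 = 6f
byte 4: (8f xor 37) xor 73 = b8 xor 73 = cb
byte 5: (61 xor 96) xor 73 = f7 xor 73 = 84
byte 6: (ba xor 18) xor 20 = a2 xor 20 = 82

11111111 00100110 11111110 01101111 11001011 10000100 10000010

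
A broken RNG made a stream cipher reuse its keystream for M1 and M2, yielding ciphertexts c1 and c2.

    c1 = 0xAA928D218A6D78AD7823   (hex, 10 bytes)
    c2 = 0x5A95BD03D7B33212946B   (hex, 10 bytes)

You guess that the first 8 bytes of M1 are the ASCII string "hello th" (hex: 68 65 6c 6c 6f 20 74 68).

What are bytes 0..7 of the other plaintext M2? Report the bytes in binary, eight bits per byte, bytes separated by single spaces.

First, c1 ⊕ c2 = (M1 ⊕ K) ⊕ (M2 ⊕ K) = M1 ⊕ M2, so the key drops out. Then M2 = (M1 ⊕ M2) ⊕ M1 over the first 8 bytes.
byte 0: (aa ^ 5a) ^ 68 = f0 ^ 68 = 98
byte 1: (92 ^ 95) ^ 65 = 07 ^ 65 = 62
byte 2: (8d ^ bd) ^ 6c = 30 ^ 6c = 5c
byte 3: (21 ^ 03) ^ 6c = 22 ^ 6c = 4e
byte 4: (8a ^ d7) ^ 6f = 5d ^ 6f = 32
byte 5: (6d ^ b3) ^ 20 = de ^ 20 = fe
byte 6: (78 ^ 32) ^ 74 = 4a ^ 74 = 3e
byte 7: (ad ^ 12) ^ 68 = bf ^ 68 = d7

10011000 01100010 01011100 01001110 00110010 11111110 00111110 11010111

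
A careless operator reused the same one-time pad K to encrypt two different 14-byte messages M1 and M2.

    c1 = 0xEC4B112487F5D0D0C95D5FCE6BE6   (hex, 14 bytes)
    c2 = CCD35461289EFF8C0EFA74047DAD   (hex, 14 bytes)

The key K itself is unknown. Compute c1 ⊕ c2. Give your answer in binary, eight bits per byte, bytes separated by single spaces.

c1 ⊕ c2 = (M1 ⊕ K) ⊕ (M2 ⊕ K) = M1 ⊕ M2 — the shared key cancels under XOR.
byte 0: 236 xor 204 =  32
byte 1:  75 xor 211 = 152
byte 2:  17 xor  84 =  69
byte 3:  36 xor  97 =  69
byte 4: 135 xor  40 = 175
byte 5: 245 xor 158 = 107
byte 6: 208 xor 255 =  47
byte 7: 208 xor 140 =  92
byte 8: 201 xor  14 = 199
byte 9:  93 xor 250 = 167
byte 10:  95 xor 116 =  43
byte 11: 206 xor   4 = 202
byte 12: 107 xor 125 =  22
byte 13: 230 xor 173 =  75

00100000 10011000 01000101 01000101 10101111 01101011 00101111 01011100 11000111 10100111 00101011 11001010 00010110 01001011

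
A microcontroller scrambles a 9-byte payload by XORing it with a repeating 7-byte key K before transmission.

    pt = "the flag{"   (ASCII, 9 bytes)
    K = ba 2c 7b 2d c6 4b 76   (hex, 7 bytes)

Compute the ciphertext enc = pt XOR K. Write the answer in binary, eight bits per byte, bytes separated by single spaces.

The 7-byte key repeats, so the effective keystream is ba 2c 7b 2d c6 4b 76 ba 2c.
byte 0: 74 xor ba = ce
byte 1: 68 xor 2c = 44
byte 2: 65 xor 7b = 1e
byte 3: 20 xor 2d = 0d
byte 4: 66 xor c6 = a0
byte 5: 6c xor 4b = 27
byte 6: 61 xor 76 = 17
byte 7: 67 xor ba = dd
byte 8: 7b xor 2c = 57

11001110 01000100 00011110 00001101 10100000 00100111 00010111 11011101 01010111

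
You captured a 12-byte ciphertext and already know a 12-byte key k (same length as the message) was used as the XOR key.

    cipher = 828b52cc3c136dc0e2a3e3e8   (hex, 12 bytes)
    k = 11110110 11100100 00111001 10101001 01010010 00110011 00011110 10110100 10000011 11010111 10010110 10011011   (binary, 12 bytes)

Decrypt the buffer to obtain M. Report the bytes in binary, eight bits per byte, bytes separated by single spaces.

01110100 01101111 01101011 01100101 01101110 00100000 01110011 01110100 01100001 01110100 01110101 01110011

XOR is its own inverse, so applying the key byte-wise gives the result directly.
130 xor 246 = 116
139 xor 228 = 111
 82 xor  57 = 107
204 xor 169 = 101
 60 xor  82 = 110
 19 xor  51 =  32
109 xor  30 = 115
192 xor 180 = 116
226 xor 131 =  97
163 xor 215 = 116
227 xor 150 = 117
232 xor 155 = 115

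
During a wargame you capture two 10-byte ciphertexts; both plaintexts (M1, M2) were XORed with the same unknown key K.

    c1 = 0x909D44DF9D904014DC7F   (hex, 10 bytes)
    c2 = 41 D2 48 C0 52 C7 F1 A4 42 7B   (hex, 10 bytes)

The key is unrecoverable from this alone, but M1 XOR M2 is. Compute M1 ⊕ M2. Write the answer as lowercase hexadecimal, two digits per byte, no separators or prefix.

d14f0c1fcf57b1b09e04

c1 ⊕ c2 = (M1 ⊕ K) ⊕ (M2 ⊕ K) = M1 ⊕ M2 — the shared key cancels under XOR.
90 xor 41 = d1
9d xor d2 = 4f
44 xor 48 = 0c
df xor c0 = 1f
9d xor 52 = cf
90 xor c7 = 57
40 xor f1 = b1
14 xor a4 = b0
dc xor 42 = 9e
7f xor 7b = 04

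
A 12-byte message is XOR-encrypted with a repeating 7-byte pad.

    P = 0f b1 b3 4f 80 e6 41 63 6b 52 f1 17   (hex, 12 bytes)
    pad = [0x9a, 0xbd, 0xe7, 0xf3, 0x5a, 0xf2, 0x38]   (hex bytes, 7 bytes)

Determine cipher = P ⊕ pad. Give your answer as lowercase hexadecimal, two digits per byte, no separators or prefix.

The 7-byte key repeats, so the effective keystream is 9a bd e7 f3 5a f2 38 9a bd e7 f3 5a.
byte 0: 0f XOR 9a = 95
byte 1: b1 XOR bd = 0c
byte 2: b3 XOR e7 = 54
byte 3: 4f XOR f3 = bc
byte 4: 80 XOR 5a = da
byte 5: e6 XOR f2 = 14
byte 6: 41 XOR 38 = 79
byte 7: 63 XOR 9a = f9
byte 8: 6b XOR bd = d6
byte 9: 52 XOR e7 = b5
byte 10: f1 XOR f3 = 02
byte 11: 17 XOR 5a = 4d

950c54bcda1479f9d6b5024d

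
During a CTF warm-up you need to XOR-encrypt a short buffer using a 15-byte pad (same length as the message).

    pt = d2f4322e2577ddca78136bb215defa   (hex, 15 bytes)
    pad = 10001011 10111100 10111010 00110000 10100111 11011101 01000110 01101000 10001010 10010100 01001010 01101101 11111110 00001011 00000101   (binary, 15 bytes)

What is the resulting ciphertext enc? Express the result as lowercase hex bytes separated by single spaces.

XOR is its own inverse, so applying the key byte-wise gives the result directly.
byte 0: d2 ^ 8b = 59
byte 1: f4 ^ bc = 48
byte 2: 32 ^ ba = 88
byte 3: 2e ^ 30 = 1e
byte 4: 25 ^ a7 = 82
byte 5: 77 ^ dd = aa
byte 6: dd ^ 46 = 9b
byte 7: ca ^ 68 = a2
byte 8: 78 ^ 8a = f2
byte 9: 13 ^ 94 = 87
byte 10: 6b ^ 4a = 21
byte 11: b2 ^ 6d = df
byte 12: 15 ^ fe = eb
byte 13: de ^ 0b = d5
byte 14: fa ^ 05 = ff

59 48 88 1e 82 aa 9b a2 f2 87 21 df eb d5 ff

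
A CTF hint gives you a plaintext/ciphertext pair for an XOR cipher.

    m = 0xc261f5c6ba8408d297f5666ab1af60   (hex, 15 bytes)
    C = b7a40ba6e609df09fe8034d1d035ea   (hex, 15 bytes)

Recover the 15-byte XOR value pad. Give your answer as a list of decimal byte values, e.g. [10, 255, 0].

Since C = m ⊕ pad, XORing both sides with m gives pad = m ⊕ C.
c2 ⊕ b7 = 75
61 ⊕ a4 = c5
f5 ⊕ 0b = fe
c6 ⊕ a6 = 60
ba ⊕ e6 = 5c
84 ⊕ 09 = 8d
08 ⊕ df = d7
d2 ⊕ 09 = db
97 ⊕ fe = 69
f5 ⊕ 80 = 75
66 ⊕ 34 = 52
6a ⊕ d1 = bb
b1 ⊕ d0 = 61
af ⊕ 35 = 9a
60 ⊕ ea = 8a

[117, 197, 254, 96, 92, 141, 215, 219, 105, 117, 82, 187, 97, 154, 138]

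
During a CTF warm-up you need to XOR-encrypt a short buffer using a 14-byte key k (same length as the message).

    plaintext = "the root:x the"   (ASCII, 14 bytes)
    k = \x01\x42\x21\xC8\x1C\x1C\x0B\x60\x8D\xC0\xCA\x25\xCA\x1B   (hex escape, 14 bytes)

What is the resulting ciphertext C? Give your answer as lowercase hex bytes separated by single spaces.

75 2a 44 e8 6e 73 64 14 b7 b8 ea 51 a2 7e

byte 0: 74 ^ 01 = 75
byte 1: 68 ^ 42 = 2a
byte 2: 65 ^ 21 = 44
byte 3: 20 ^ c8 = e8
byte 4: 72 ^ 1c = 6e
byte 5: 6f ^ 1c = 73
byte 6: 6f ^ 0b = 64
byte 7: 74 ^ 60 = 14
byte 8: 3a ^ 8d = b7
byte 9: 78 ^ c0 = b8
byte 10: 20 ^ ca = ea
byte 11: 74 ^ 25 = 51
byte 12: 68 ^ ca = a2
byte 13: 65 ^ 1b = 7e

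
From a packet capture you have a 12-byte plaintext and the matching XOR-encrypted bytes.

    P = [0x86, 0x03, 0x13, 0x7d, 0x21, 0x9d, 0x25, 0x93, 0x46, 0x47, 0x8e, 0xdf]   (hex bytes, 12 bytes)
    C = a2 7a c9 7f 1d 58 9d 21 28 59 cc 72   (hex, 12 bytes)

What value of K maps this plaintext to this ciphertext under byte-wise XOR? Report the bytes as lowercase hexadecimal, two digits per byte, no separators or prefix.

2479da023cc5b8b26e1e42ad

Since C = P ⊕ K, XORing both sides with P gives K = P ⊕ C.
134 ⊕ 162 =  36
  3 ⊕ 122 = 121
 19 ⊕ 201 = 218
125 ⊕ 127 =   2
 33 ⊕  29 =  60
157 ⊕  88 = 197
 37 ⊕ 157 = 184
147 ⊕  33 = 178
 70 ⊕  40 = 110
 71 ⊕  89 =  30
142 ⊕ 204 =  66
223 ⊕ 114 = 173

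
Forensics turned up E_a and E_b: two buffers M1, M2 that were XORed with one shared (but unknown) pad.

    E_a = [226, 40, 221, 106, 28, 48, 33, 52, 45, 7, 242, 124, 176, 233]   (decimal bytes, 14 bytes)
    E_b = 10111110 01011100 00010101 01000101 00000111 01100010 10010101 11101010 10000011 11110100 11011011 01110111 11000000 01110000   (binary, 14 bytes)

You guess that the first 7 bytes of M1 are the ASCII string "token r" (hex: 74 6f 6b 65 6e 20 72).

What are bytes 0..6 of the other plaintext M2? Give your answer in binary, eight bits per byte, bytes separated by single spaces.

First, E_a ⊕ E_b = (M1 ⊕ K) ⊕ (M2 ⊕ K) = M1 ⊕ M2, so the key drops out. Then M2 = (M1 ⊕ M2) ⊕ M1 over the first 7 bytes.
byte 0: (e2 ⊕ be) ⊕ 74 = 5c ⊕ 74 = 28
byte 1: (28 ⊕ 5c) ⊕ 6f = 74 ⊕ 6f = 1b
byte 2: (dd ⊕ 15) ⊕ 6b = c8 ⊕ 6b = a3
byte 3: (6a ⊕ 45) ⊕ 65 = 2f ⊕ 65 = 4a
byte 4: (1c ⊕ 07) ⊕ 6e = 1b ⊕ 6e = 75
byte 5: (30 ⊕ 62) ⊕ 20 = 52 ⊕ 20 = 72
byte 6: (21 ⊕ 95) ⊕ 72 = b4 ⊕ 72 = c6

00101000 00011011 10100011 01001010 01110101 01110010 11000110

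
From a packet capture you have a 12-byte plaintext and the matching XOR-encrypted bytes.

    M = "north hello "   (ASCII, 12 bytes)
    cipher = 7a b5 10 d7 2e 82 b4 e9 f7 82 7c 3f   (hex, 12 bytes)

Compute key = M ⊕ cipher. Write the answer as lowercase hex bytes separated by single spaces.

14 da 62 a3 46 a2 dc 8c 9b ee 13 1f

Since cipher = M ⊕ key, XORing both sides with M gives key = M ⊕ cipher.
01101110 xor 01111010 = 00010100
01101111 xor 10110101 = 11011010
01110010 xor 00010000 = 01100010
01110100 xor 11010111 = 10100011
01101000 xor 00101110 = 01000110
00100000 xor 10000010 = 10100010
01101000 xor 10110100 = 11011100
01100101 xor 11101001 = 10001100
01101100 xor 11110111 = 10011011
01101100 xor 10000010 = 11101110
01101111 xor 01111100 = 00010011
00100000 xor 00111111 = 00011111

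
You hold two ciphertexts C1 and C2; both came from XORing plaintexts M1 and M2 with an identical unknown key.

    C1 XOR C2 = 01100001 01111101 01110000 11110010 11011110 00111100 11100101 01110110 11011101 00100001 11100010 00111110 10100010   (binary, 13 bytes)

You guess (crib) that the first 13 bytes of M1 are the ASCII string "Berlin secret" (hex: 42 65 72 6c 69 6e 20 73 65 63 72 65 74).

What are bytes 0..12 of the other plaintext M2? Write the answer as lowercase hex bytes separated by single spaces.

Since C1 ⊕ C2 = M1 ⊕ M2, XORing with the guessed M1 bytes yields the corresponding M2 bytes: M2 = (C1 ⊕ C2) ⊕ M1.
 97 xor  66 =  35
125 xor 101 =  24
112 xor 114 =   2
242 xor 108 = 158
222 xor 105 = 183
 60 xor 110 =  82
229 xor  32 = 197
118 xor 115 =   5
221 xor 101 = 184
 33 xor  99 =  66
226 xor 114 = 144
 62 xor 101 =  91
162 xor 116 = 214

23 18 02 9e b7 52 c5 05 b8 42 90 5b d6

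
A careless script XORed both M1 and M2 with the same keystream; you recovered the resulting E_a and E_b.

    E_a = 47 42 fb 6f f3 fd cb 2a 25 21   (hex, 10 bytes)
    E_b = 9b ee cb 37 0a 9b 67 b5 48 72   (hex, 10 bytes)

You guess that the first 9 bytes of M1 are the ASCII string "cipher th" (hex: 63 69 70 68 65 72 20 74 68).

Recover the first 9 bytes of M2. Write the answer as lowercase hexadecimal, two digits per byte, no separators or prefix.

bfc540309c148ceb05

First, E_a ⊕ E_b = (M1 ⊕ K) ⊕ (M2 ⊕ K) = M1 ⊕ M2, so the key drops out. Then M2 = (M1 ⊕ M2) ⊕ M1 over the first 9 bytes.
byte 0: (47 XOR 9b) XOR 63 = dc XOR 63 = bf
byte 1: (42 XOR ee) XOR 69 = ac XOR 69 = c5
byte 2: (fb XOR cb) XOR 70 = 30 XOR 70 = 40
byte 3: (6f XOR 37) XOR 68 = 58 XOR 68 = 30
byte 4: (f3 XOR 0a) XOR 65 = f9 XOR 65 = 9c
byte 5: (fd XOR 9b) XOR 72 = 66 XOR 72 = 14
byte 6: (cb XOR 67) XOR 20 = ac XOR 20 = 8c
byte 7: (2a XOR b5) XOR 74 = 9f XOR 74 = eb
byte 8: (25 XOR 48) XOR 68 = 6d XOR 68 = 05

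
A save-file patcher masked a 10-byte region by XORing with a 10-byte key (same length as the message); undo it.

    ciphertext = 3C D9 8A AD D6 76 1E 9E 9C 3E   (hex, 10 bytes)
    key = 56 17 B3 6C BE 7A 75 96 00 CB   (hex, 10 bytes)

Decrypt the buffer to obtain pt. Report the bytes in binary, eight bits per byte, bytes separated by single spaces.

01101010 11001110 00111001 11000001 01101000 00001100 01101011 00001000 10011100 11110101

3c XOR 56 = 6a
d9 XOR 17 = ce
8a XOR b3 = 39
ad XOR 6c = c1
d6 XOR be = 68
76 XOR 7a = 0c
1e XOR 75 = 6b
9e XOR 96 = 08
9c XOR 00 = 9c
3e XOR cb = f5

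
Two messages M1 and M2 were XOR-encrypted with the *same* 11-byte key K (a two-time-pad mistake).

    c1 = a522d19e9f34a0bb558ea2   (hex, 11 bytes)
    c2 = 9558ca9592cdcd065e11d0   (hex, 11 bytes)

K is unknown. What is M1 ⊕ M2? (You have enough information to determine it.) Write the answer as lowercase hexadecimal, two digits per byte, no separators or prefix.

307a1b0b0df96dbd0b9f72

c1 ⊕ c2 = (M1 ⊕ K) ⊕ (M2 ⊕ K) = M1 ⊕ M2 — the shared key cancels under XOR.
a5 XOR 95 = 30
22 XOR 58 = 7a
d1 XOR ca = 1b
9e XOR 95 = 0b
9f XOR 92 = 0d
34 XOR cd = f9
a0 XOR cd = 6d
bb XOR 06 = bd
55 XOR 5e = 0b
8e XOR 11 = 9f
a2 XOR d0 = 72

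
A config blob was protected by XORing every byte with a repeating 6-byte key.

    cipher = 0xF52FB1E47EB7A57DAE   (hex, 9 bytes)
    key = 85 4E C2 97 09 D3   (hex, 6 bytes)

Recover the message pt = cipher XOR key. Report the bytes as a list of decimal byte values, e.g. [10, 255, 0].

[112, 97, 115, 115, 119, 100, 32, 51, 108]

The 6-byte key repeats, so the effective keystream is 85 4e c2 97 09 d3 85 4e c2.
byte 0: f5 XOR 85 = 70
byte 1: 2f XOR 4e = 61
byte 2: b1 XOR c2 = 73
byte 3: e4 XOR 97 = 73
byte 4: 7e XOR 09 = 77
byte 5: b7 XOR d3 = 64
byte 6: a5 XOR 85 = 20
byte 7: 7d XOR 4e = 33
byte 8: ae XOR c2 = 6c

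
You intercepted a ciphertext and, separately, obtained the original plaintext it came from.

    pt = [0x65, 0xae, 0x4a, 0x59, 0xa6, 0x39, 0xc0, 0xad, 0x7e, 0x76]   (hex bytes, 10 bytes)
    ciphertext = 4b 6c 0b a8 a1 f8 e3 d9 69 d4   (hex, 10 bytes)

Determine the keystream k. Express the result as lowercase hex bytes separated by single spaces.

Since ciphertext = pt ⊕ k, XORing both sides with pt gives k = pt ⊕ ciphertext.
byte 0: 65 XOR 4b = 2e
byte 1: ae XOR 6c = c2
byte 2: 4a XOR 0b = 41
byte 3: 59 XOR a8 = f1
byte 4: a6 XOR a1 = 07
byte 5: 39 XOR f8 = c1
byte 6: c0 XOR e3 = 23
byte 7: ad XOR d9 = 74
byte 8: 7e XOR 69 = 17
byte 9: 76 XOR d4 = a2

2e c2 41 f1 07 c1 23 74 17 a2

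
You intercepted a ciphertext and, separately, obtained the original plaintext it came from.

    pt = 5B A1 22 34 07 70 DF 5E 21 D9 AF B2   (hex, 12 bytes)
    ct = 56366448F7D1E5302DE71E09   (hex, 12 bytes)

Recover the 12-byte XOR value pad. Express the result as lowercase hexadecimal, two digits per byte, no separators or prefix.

0d97467cf0a13a6e0c3eb1bb

Since ct = pt ⊕ pad, XORing both sides with pt gives pad = pt ⊕ ct.
 91 XOR  86 =  13
161 XOR  54 = 151
 34 XOR 100 =  70
 52 XOR  72 = 124
  7 XOR 247 = 240
112 XOR 209 = 161
223 XOR 229 =  58
 94 XOR  48 = 110
 33 XOR  45 =  12
217 XOR 231 =  62
175 XOR  30 = 177
178 XOR   9 = 187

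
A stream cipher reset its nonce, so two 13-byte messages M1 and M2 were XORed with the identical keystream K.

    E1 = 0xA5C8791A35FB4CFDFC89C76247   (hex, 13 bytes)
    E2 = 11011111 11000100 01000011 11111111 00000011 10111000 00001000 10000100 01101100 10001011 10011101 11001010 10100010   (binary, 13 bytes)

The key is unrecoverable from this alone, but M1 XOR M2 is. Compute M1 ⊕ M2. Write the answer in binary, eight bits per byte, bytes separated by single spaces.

01111010 00001100 00111010 11100101 00110110 01000011 01000100 01111001 10010000 00000010 01011010 10101000 11100101

E1 ⊕ E2 = (M1 ⊕ K) ⊕ (M2 ⊕ K) = M1 ⊕ M2 — the shared key cancels under XOR.
a5 XOR df = 7a
c8 XOR c4 = 0c
79 XOR 43 = 3a
1a XOR ff = e5
35 XOR 03 = 36
fb XOR b8 = 43
4c XOR 08 = 44
fd XOR 84 = 79
fc XOR 6c = 90
89 XOR 8b = 02
c7 XOR 9d = 5a
62 XOR ca = a8
47 XOR a2 = e5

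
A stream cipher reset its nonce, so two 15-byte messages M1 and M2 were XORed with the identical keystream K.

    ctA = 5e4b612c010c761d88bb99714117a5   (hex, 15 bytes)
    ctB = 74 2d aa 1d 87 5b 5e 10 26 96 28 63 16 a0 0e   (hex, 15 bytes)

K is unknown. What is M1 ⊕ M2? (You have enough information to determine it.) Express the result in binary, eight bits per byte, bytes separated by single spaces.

00101010 01100110 11001011 00110001 10000110 01010111 00101000 00001101 10101110 00101101 10110001 00010010 01010111 10110111 10101011

ctA ⊕ ctB = (M1 ⊕ K) ⊕ (M2 ⊕ K) = M1 ⊕ M2 — the shared key cancels under XOR.
byte 0: 5e XOR 74 = 2a
byte 1: 4b XOR 2d = 66
byte 2: 61 XOR aa = cb
byte 3: 2c XOR 1d = 31
byte 4: 01 XOR 87 = 86
byte 5: 0c XOR 5b = 57
byte 6: 76 XOR 5e = 28
byte 7: 1d XOR 10 = 0d
byte 8: 88 XOR 26 = ae
byte 9: bb XOR 96 = 2d
byte 10: 99 XOR 28 = b1
byte 11: 71 XOR 63 = 12
byte 12: 41 XOR 16 = 57
byte 13: 17 XOR a0 = b7
byte 14: a5 XOR 0e = ab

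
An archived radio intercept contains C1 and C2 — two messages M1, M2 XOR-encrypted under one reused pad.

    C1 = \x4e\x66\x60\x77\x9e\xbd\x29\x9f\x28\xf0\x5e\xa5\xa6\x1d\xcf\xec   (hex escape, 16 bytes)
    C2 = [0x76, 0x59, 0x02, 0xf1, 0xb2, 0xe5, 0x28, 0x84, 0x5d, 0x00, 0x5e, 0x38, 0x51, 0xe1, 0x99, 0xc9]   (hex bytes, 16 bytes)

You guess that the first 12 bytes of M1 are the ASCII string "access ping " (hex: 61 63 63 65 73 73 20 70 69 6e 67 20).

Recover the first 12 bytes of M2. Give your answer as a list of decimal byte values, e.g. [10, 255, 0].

First, C1 ⊕ C2 = (M1 ⊕ K) ⊕ (M2 ⊕ K) = M1 ⊕ M2, so the key drops out. Then M2 = (M1 ⊕ M2) ⊕ M1 over the first 12 bytes.
byte 0: (4e XOR 76) XOR 61 = 38 XOR 61 = 59
byte 1: (66 XOR 59) XOR 63 = 3f XOR 63 = 5c
byte 2: (60 XOR 02) XOR 63 = 62 XOR 63 = 01
byte 3: (77 XOR f1) XOR 65 = 86 XOR 65 = e3
byte 4: (9e XOR b2) XOR 73 = 2c XOR 73 = 5f
byte 5: (bd XOR e5) XOR 73 = 58 XOR 73 = 2b
byte 6: (29 XOR 28) XOR 20 = 01 XOR 20 = 21
byte 7: (9f XOR 84) XOR 70 = 1b XOR 70 = 6b
byte 8: (28 XOR 5d) XOR 69 = 75 XOR 69 = 1c
byte 9: (f0 XOR 00) XOR 6e = f0 XOR 6e = 9e
byte 10: (5e XOR 5e) XOR 67 = 00 XOR 67 = 67
byte 11: (a5 XOR 38) XOR 20 = 9d XOR 20 = bd

[89, 92, 1, 227, 95, 43, 33, 107, 28, 158, 103, 189]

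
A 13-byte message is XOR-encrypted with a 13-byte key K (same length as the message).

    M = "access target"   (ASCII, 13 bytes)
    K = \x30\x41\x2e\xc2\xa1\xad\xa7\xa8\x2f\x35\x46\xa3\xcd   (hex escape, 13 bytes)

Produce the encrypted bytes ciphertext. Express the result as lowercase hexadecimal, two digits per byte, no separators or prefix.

61 XOR 30 = 51
63 XOR 41 = 22
63 XOR 2e = 4d
65 XOR c2 = a7
73 XOR a1 = d2
73 XOR ad = de
20 XOR a7 = 87
74 XOR a8 = dc
61 XOR 2f = 4e
72 XOR 35 = 47
67 XOR 46 = 21
65 XOR a3 = c6
74 XOR cd = b9

51224da7d2de87dc4e4721c6b9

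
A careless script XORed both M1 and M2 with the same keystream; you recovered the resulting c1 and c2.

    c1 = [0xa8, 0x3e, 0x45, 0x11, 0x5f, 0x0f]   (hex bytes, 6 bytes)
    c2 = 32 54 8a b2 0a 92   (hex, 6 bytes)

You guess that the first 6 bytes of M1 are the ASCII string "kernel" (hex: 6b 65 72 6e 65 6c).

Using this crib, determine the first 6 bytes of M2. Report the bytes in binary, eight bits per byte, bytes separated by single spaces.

First, c1 ⊕ c2 = (M1 ⊕ K) ⊕ (M2 ⊕ K) = M1 ⊕ M2, so the key drops out. Then M2 = (M1 ⊕ M2) ⊕ M1 over the first 6 bytes.
byte 0: (a8 ^ 32) ^ 6b = 9a ^ 6b = f1
byte 1: (3e ^ 54) ^ 65 = 6a ^ 65 = 0f
byte 2: (45 ^ 8a) ^ 72 = cf ^ 72 = bd
byte 3: (11 ^ b2) ^ 6e = a3 ^ 6e = cd
byte 4: (5f ^ 0a) ^ 65 = 55 ^ 65 = 30
byte 5: (0f ^ 92) ^ 6c = 9d ^ 6c = f1

11110001 00001111 10111101 11001101 00110000 11110001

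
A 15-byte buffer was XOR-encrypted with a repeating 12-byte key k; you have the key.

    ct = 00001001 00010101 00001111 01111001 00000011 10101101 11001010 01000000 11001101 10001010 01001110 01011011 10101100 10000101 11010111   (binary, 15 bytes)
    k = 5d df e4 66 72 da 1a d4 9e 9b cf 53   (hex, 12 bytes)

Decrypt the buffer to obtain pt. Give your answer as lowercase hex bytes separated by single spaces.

54 ca eb 1f 71 77 d0 94 53 11 81 08 f1 5a 33

The 12-byte key repeats, so the effective keystream is 5d df e4 66 72 da 1a d4 9e 9b cf 53 5d df e4.
byte 0: 00001001 xor 01011101 = 01010100
byte 1: 00010101 xor 11011111 = 11001010
byte 2: 00001111 xor 11100100 = 11101011
byte 3: 01111001 xor 01100110 = 00011111
byte 4: 00000011 xor 01110010 = 01110001
byte 5: 10101101 xor 11011010 = 01110111
byte 6: 11001010 xor 00011010 = 11010000
byte 7: 01000000 xor 11010100 = 10010100
byte 8: 11001101 xor 10011110 = 01010011
byte 9: 10001010 xor 10011011 = 00010001
byte 10: 01001110 xor 11001111 = 10000001
byte 11: 01011011 xor 01010011 = 00001000
byte 12: 10101100 xor 01011101 = 11110001
byte 13: 10000101 xor 11011111 = 01011010
byte 14: 11010111 xor 11100100 = 00110011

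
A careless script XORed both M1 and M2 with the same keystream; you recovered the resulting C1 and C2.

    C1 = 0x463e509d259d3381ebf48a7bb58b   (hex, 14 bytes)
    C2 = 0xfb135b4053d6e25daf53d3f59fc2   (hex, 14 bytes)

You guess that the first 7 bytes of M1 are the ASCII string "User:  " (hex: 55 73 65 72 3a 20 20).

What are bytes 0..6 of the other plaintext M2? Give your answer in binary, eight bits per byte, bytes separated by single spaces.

First, C1 ⊕ C2 = (M1 ⊕ K) ⊕ (M2 ⊕ K) = M1 ⊕ M2, so the key drops out. Then M2 = (M1 ⊕ M2) ⊕ M1 over the first 7 bytes.
byte 0: (46 xor fb) xor 55 = bd xor 55 = e8
byte 1: (3e xor 13) xor 73 = 2d xor 73 = 5e
byte 2: (50 xor 5b) xor 65 = 0b xor 65 = 6e
byte 3: (9d xor 40) xor 72 = dd xor 72 = af
byte 4: (25 xor 53) xor 3a = 76 xor 3a = 4c
byte 5: (9d xor d6) xor 20 = 4b xor 20 = 6b
byte 6: (33 xor e2) xor 20 = d1 xor 20 = f1

11101000 01011110 01101110 10101111 01001100 01101011 11110001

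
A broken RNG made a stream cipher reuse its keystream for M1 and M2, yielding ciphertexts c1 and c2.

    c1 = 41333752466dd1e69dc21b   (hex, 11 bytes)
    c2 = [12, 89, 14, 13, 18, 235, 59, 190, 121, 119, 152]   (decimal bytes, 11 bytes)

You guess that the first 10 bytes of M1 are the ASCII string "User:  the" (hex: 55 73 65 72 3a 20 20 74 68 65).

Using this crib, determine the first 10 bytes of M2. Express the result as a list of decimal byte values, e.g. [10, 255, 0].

[24, 25, 92, 45, 110, 166, 202, 44, 140, 208]

First, c1 ⊕ c2 = (M1 ⊕ K) ⊕ (M2 ⊕ K) = M1 ⊕ M2, so the key drops out. Then M2 = (M1 ⊕ M2) ⊕ M1 over the first 10 bytes.
byte 0: (41 XOR 0c) XOR 55 = 4d XOR 55 = 18
byte 1: (33 XOR 59) XOR 73 = 6a XOR 73 = 19
byte 2: (37 XOR 0e) XOR 65 = 39 XOR 65 = 5c
byte 3: (52 XOR 0d) XOR 72 = 5f XOR 72 = 2d
byte 4: (46 XOR 12) XOR 3a = 54 XOR 3a = 6e
byte 5: (6d XOR eb) XOR 20 = 86 XOR 20 = a6
byte 6: (d1 XOR 3b) XOR 20 = ea XOR 20 = ca
byte 7: (e6 XOR be) XOR 74 = 58 XOR 74 = 2c
byte 8: (9d XOR 79) XOR 68 = e4 XOR 68 = 8c
byte 9: (c2 XOR 77) XOR 65 = b5 XOR 65 = d0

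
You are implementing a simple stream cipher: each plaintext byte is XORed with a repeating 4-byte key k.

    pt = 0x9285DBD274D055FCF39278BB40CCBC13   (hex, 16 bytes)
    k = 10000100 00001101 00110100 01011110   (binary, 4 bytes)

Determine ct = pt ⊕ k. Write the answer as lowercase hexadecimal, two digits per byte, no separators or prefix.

The 4-byte key repeats, so the effective keystream is 84 0d 34 5e 84 0d 34 5e 84 0d 34 5e 84 0d 34 5e.
byte 0: 92 ⊕ 84 = 16
byte 1: 85 ⊕ 0d = 88
byte 2: db ⊕ 34 = ef
byte 3: d2 ⊕ 5e = 8c
byte 4: 74 ⊕ 84 = f0
byte 5: d0 ⊕ 0d = dd
byte 6: 55 ⊕ 34 = 61
byte 7: fc ⊕ 5e = a2
byte 8: f3 ⊕ 84 = 77
byte 9: 92 ⊕ 0d = 9f
byte 10: 78 ⊕ 34 = 4c
byte 11: bb ⊕ 5e = e5
byte 12: 40 ⊕ 84 = c4
byte 13: cc ⊕ 0d = c1
byte 14: bc ⊕ 34 = 88
byte 15: 13 ⊕ 5e = 4d

1688ef8cf0dd61a2779f4ce5c4c1884d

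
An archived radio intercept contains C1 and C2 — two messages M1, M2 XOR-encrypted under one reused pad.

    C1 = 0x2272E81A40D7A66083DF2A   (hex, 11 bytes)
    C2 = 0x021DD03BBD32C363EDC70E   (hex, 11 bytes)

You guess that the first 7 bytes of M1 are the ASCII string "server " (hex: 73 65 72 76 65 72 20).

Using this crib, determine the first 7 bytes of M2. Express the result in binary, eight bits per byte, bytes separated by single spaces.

01010011 00001010 01001010 01010111 10011000 10010111 01000101

First, C1 ⊕ C2 = (M1 ⊕ K) ⊕ (M2 ⊕ K) = M1 ⊕ M2, so the key drops out. Then M2 = (M1 ⊕ M2) ⊕ M1 over the first 7 bytes.
byte 0: (22 ^ 02) ^ 73 = 20 ^ 73 = 53
byte 1: (72 ^ 1d) ^ 65 = 6f ^ 65 = 0a
byte 2: (e8 ^ d0) ^ 72 = 38 ^ 72 = 4a
byte 3: (1a ^ 3b) ^ 76 = 21 ^ 76 = 57
byte 4: (40 ^ bd) ^ 65 = fd ^ 65 = 98
byte 5: (d7 ^ 32) ^ 72 = e5 ^ 72 = 97
byte 6: (a6 ^ c3) ^ 20 = 65 ^ 20 = 45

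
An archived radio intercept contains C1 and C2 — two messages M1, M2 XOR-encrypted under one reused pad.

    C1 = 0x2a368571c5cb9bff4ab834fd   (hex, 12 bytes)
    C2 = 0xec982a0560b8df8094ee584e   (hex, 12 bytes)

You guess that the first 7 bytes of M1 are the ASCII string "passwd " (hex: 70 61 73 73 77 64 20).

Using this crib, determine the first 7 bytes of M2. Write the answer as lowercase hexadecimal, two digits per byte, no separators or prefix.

b6cfdc07d21764

First, C1 ⊕ C2 = (M1 ⊕ K) ⊕ (M2 ⊕ K) = M1 ⊕ M2, so the key drops out. Then M2 = (M1 ⊕ M2) ⊕ M1 over the first 7 bytes.
byte 0: (2a xor ec) xor 70 = c6 xor 70 = b6
byte 1: (36 xor 98) xor 61 = ae xor 61 = cf
byte 2: (85 xor 2a) xor 73 = af xor 73 = dc
byte 3: (71 xor 05) xor 73 = 74 xor 73 = 07
byte 4: (c5 xor 60) xor 77 = a5 xor 77 = d2
byte 5: (cb xor b8) xor 64 = 73 xor 64 = 17
byte 6: (9b xor df) xor 20 = 44 xor 20 = 64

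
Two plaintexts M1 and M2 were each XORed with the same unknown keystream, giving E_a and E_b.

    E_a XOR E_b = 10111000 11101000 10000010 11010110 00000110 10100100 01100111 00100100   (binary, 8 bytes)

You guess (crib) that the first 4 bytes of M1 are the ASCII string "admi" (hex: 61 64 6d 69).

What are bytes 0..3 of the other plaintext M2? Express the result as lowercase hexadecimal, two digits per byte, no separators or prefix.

d98cefbf

Since E_a ⊕ E_b = M1 ⊕ M2, XORing with the guessed M1 bytes yields the corresponding M2 bytes: M2 = (E_a ⊕ E_b) ⊕ M1.
10111000 XOR 01100001 = 11011001
11101000 XOR 01100100 = 10001100
10000010 XOR 01101101 = 11101111
11010110 XOR 01101001 = 10111111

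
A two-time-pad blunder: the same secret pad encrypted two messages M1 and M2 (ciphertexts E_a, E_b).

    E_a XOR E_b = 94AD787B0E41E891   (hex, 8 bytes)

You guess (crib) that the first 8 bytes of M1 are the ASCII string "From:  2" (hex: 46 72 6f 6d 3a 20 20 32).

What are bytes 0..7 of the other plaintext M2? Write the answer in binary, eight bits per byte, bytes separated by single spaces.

11010010 11011111 00010111 00010110 00110100 01100001 11001000 10100011

Since E_a ⊕ E_b = M1 ⊕ M2, XORing with the guessed M1 bytes yields the corresponding M2 bytes: M2 = (E_a ⊕ E_b) ⊕ M1.
94 ^ 46 = d2
ad ^ 72 = df
78 ^ 6f = 17
7b ^ 6d = 16
0e ^ 3a = 34
41 ^ 20 = 61
e8 ^ 20 = c8
91 ^ 32 = a3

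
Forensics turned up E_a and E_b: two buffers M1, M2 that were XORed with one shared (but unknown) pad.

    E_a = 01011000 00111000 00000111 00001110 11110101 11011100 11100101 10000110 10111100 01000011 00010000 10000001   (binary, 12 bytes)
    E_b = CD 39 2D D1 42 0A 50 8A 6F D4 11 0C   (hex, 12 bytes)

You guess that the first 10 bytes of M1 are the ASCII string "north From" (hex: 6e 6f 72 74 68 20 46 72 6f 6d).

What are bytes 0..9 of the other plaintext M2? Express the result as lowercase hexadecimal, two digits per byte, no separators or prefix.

fb6e58abdff6f37ebcfa

First, E_a ⊕ E_b = (M1 ⊕ K) ⊕ (M2 ⊕ K) = M1 ⊕ M2, so the key drops out. Then M2 = (M1 ⊕ M2) ⊕ M1 over the first 10 bytes.
byte 0: (58 ⊕ cd) ⊕ 6e = 95 ⊕ 6e = fb
byte 1: (38 ⊕ 39) ⊕ 6f = 01 ⊕ 6f = 6e
byte 2: (07 ⊕ 2d) ⊕ 72 = 2a ⊕ 72 = 58
byte 3: (0e ⊕ d1) ⊕ 74 = df ⊕ 74 = ab
byte 4: (f5 ⊕ 42) ⊕ 68 = b7 ⊕ 68 = df
byte 5: (dc ⊕ 0a) ⊕ 20 = d6 ⊕ 20 = f6
byte 6: (e5 ⊕ 50) ⊕ 46 = b5 ⊕ 46 = f3
byte 7: (86 ⊕ 8a) ⊕ 72 = 0c ⊕ 72 = 7e
byte 8: (bc ⊕ 6f) ⊕ 6f = d3 ⊕ 6f = bc
byte 9: (43 ⊕ d4) ⊕ 6d = 97 ⊕ 6d = fa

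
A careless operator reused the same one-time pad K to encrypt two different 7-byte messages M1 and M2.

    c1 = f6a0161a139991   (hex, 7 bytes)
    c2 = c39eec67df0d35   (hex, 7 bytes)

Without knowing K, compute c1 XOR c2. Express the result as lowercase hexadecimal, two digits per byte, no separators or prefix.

c1 ⊕ c2 = (M1 ⊕ K) ⊕ (M2 ⊕ K) = M1 ⊕ M2 — the shared key cancels under XOR.
246 ^ 195 =  53
160 ^ 158 =  62
 22 ^ 236 = 250
 26 ^ 103 = 125
 19 ^ 223 = 204
153 ^  13 = 148
145 ^  53 = 164

353efa7dcc94a4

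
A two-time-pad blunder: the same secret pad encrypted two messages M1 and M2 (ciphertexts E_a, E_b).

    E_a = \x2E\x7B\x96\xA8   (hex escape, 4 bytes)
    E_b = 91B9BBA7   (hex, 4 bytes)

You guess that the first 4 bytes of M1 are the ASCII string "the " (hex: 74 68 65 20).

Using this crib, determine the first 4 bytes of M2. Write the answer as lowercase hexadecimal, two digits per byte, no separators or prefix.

First, E_a ⊕ E_b = (M1 ⊕ K) ⊕ (M2 ⊕ K) = M1 ⊕ M2, so the key drops out. Then M2 = (M1 ⊕ M2) ⊕ M1 over the first 4 bytes.
byte 0: (2e ⊕ 91) ⊕ 74 = bf ⊕ 74 = cb
byte 1: (7b ⊕ b9) ⊕ 68 = c2 ⊕ 68 = aa
byte 2: (96 ⊕ bb) ⊕ 65 = 2d ⊕ 65 = 48
byte 3: (a8 ⊕ a7) ⊕ 20 = 0f ⊕ 20 = 2f

cbaa482f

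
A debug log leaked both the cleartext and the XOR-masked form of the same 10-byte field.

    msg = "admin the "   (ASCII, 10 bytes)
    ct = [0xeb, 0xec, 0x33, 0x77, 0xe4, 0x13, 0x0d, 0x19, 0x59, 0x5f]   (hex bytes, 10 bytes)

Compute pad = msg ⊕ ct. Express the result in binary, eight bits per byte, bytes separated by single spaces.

Since ct = msg ⊕ pad, XORing both sides with msg gives pad = msg ⊕ ct.
 97 xor 235 = 138
100 xor 236 = 136
109 xor  51 =  94
105 xor 119 =  30
110 xor 228 = 138
 32 xor  19 =  51
116 xor  13 = 121
104 xor  25 = 113
101 xor  89 =  60
 32 xor  95 = 127

10001010 10001000 01011110 00011110 10001010 00110011 01111001 01110001 00111100 01111111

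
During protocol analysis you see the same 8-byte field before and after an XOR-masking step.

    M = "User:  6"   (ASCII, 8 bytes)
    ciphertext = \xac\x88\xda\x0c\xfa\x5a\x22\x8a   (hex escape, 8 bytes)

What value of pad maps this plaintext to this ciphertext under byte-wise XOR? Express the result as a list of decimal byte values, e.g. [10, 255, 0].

[249, 251, 191, 126, 192, 122, 2, 188]

Since ciphertext = M ⊕ pad, XORing both sides with M gives pad = M ⊕ ciphertext.
byte 0: 55 ^ ac = f9
byte 1: 73 ^ 88 = fb
byte 2: 65 ^ da = bf
byte 3: 72 ^ 0c = 7e
byte 4: 3a ^ fa = c0
byte 5: 20 ^ 5a = 7a
byte 6: 20 ^ 22 = 02
byte 7: 36 ^ 8a = bc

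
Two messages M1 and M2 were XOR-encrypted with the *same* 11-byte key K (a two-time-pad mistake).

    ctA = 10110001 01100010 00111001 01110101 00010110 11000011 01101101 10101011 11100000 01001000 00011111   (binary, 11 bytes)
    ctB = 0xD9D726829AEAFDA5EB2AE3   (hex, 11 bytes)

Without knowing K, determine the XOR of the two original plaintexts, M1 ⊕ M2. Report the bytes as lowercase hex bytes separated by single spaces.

68 b5 1f f7 8c 29 90 0e 0b 62 fc

ctA ⊕ ctB = (M1 ⊕ K) ⊕ (M2 ⊕ K) = M1 ⊕ M2 — the shared key cancels under XOR.
byte 0: b1 XOR d9 = 68
byte 1: 62 XOR d7 = b5
byte 2: 39 XOR 26 = 1f
byte 3: 75 XOR 82 = f7
byte 4: 16 XOR 9a = 8c
byte 5: c3 XOR ea = 29
byte 6: 6d XOR fd = 90
byte 7: ab XOR a5 = 0e
byte 8: e0 XOR eb = 0b
byte 9: 48 XOR 2a = 62
byte 10: 1f XOR e3 = fc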